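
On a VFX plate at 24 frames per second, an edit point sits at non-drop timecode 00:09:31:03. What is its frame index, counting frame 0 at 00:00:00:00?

Total seconds to the label: (0 × 3600 + 9 × 60 + 31) = 571.
Frame index = 571 × 24 + 3 = 13707.

frame 13707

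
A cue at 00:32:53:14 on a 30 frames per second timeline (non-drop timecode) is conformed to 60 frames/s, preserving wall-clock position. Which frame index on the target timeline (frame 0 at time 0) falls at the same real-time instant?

Source frame index: (0×3600 + 32×60 + 53) × 30 + 14 = 59204.
Real time: 59204 / (30) = 29602/15 s.
Target frame: (29602/15) × (60) = 118408.

frame 118408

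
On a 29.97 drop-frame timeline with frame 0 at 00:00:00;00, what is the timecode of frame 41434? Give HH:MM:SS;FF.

Each 10-minute DF block holds 10 × 60 × 30 − 9 × 2 = 17982 frames. 41434 ÷ 17982 → 2 full blocks, remainder 5470.
Within the partial block the first minute is 1800 frames and each further minute 1798, so 3 further minute boundaries passed. Total skipped labels = 18 × 2 + 2 × 3 = 42.
Non-drop label index = 41434 + 42 = 41476; at 30 labels/s that is 00:23:02:16, i.e. DF 00:23:02;16.

00:23:02;16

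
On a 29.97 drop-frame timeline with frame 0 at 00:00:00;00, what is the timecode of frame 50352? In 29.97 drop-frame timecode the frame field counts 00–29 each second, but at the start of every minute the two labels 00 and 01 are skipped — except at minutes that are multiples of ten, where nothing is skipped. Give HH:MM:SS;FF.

Each 10-minute DF block holds 10 × 60 × 30 − 9 × 2 = 17982 frames. 50352 ÷ 17982 → 2 full blocks, remainder 14388.
Within the partial block the first minute is 1800 frames and each further minute 1798, so 8 further minute boundaries passed. Total skipped labels = 18 × 2 + 2 × 8 = 52.
Non-drop label index = 50352 + 52 = 50404; at 30 labels/s that is 00:28:00:04, i.e. DF 00:28:00;04.

00:28:00;04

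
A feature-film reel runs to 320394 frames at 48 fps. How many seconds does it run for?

Running time = 320394 / (48) = 6674.875 s.

6674.875 seconds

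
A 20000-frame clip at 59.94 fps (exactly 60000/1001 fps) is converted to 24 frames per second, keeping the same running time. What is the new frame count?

Target frames = source frames × (target rate / source rate) = 20000 × (24)/(60000/1001) = 20000 × 1001/2500 = 8008.

8008 frames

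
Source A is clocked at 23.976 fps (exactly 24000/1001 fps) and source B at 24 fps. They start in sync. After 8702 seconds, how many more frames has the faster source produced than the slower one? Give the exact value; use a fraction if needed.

A emits 24000/1001 × 8702 = 208848000/1001 frames; B emits 24 × 8702 = 208848.
Difference = 208848/1001 frames (≈ 208.6394); B is ahead of A.

208848/1001 frames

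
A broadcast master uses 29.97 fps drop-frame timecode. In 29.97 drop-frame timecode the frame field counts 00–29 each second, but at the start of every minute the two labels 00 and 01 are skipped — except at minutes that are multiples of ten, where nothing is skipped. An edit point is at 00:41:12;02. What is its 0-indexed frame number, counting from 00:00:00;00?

Complete 10-minute blocks: 4, each 17982 frames → 71928.
Remaining 1 whole minute in the current block: 1800 + 0 × 1798 = 1800 frames.
Within the current minute: 12 × 30 + 2 − 2 = 360 (labels ;00/;01 skipped at this minute). Total = 71928 + 1800 + 360 = 74088.

74088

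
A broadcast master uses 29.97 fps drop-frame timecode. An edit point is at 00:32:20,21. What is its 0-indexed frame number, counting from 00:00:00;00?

58163

As if non-drop at 30 labels/s: (0 × 3600 + 32 × 60 + 20) × 30 + 21 = 58221.
Minute boundaries passed: 32; those not divisible by 10: 32 − 3 = 29; dropped labels = 2 × 29 = 58.
Actual frame index = 58221 − 58 = 58163.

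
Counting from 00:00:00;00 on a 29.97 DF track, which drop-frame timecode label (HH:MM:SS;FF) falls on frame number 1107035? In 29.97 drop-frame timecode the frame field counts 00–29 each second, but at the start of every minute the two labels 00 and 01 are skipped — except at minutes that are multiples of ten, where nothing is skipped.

10:15:38;03

Ten DF minutes hold 17982 frames, so frame 1107035 lies in block 61 (frames 1096902–1114883) with 10133 frames into that block.
The block's first minute is 1800 frames and the rest 1798 each; 10133 frames reaches minute 5, so 61 × 18 + 5 × 2 = 1108 labels have been skipped so far.
Adding those back, label number 1107035 + 1108 = 1108143 at 30 labels/s is 36938 s + 3 f = 10 h 15 min 38 s frame 3, i.e. 10:15:38;03.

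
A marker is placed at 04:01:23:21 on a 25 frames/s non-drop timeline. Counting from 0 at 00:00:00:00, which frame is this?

frame 362096

Total seconds to the label: (4 × 3600 + 1 × 60 + 23) = 14483.
Frame index = 14483 × 25 + 21 = 362096.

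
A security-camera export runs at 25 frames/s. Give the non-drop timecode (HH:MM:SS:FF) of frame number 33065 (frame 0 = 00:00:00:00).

33065 ÷ 25 = 1322 full seconds, remainder 15 frames.
1322 s = 0 h 22 min 2 s.
Timecode: 00:22:02:15.

00:22:02:15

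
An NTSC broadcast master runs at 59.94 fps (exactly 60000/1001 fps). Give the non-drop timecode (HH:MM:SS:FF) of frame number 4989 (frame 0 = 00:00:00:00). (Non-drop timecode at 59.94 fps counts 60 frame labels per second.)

00:01:23:09

4989 ÷ 60 = 83 full seconds, remainder 9 frames.
83 s = 0 h 1 min 23 s.
Timecode: 00:01:23:09.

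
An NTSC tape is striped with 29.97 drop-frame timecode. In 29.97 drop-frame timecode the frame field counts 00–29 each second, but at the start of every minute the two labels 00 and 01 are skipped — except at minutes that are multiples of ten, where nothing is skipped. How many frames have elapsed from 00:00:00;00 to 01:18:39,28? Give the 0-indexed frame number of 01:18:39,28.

Complete 10-minute blocks: 7, each 17982 frames → 125874.
Remaining 8 whole minutes in the current block: 1800 + 7 × 1798 = 14386 frames.
Within the current minute: 39 × 30 + 28 − 2 = 1196 (labels ;00/;01 skipped at this minute). Total = 125874 + 14386 + 1196 = 141456.

141456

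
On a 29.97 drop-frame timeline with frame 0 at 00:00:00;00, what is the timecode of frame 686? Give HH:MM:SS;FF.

00:00:22;26

Each 10-minute DF block holds 10 × 60 × 30 − 9 × 2 = 17982 frames. 686 ÷ 17982 → 0 full blocks, remainder 686.
Within the partial block the first minute is 1800 frames and each further minute 1798, so 0 further minute boundaries passed. Total skipped labels = 18 × 0 + 2 × 0 = 0.
Non-drop label index = 686 + 0 = 686; at 30 labels/s that is 00:00:22:26, i.e. DF 00:00:22;26.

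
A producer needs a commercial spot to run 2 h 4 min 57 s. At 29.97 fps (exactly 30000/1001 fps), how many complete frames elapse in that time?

2 h 4 min 57 s = 7497 s.
Frames = 7497 × 30000/1001 = 32130000/143 ≈ 224685.3147.
Complete frames: 224685.

224685 frames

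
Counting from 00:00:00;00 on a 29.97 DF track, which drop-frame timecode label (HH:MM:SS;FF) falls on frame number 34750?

00:19:19;16

Ten DF minutes hold 17982 frames, so frame 34750 lies in block 1 (frames 17982–35963) with 16768 frames into that block.
The block's first minute is 1800 frames and the rest 1798 each; 16768 frames reaches minute 9, so 1 × 18 + 9 × 2 = 36 labels have been skipped so far.
Adding those back, label number 34750 + 36 = 34786 at 30 labels/s is 1159 s + 16 f = 0 h 19 min 19 s frame 16, i.e. 00:19:19;16.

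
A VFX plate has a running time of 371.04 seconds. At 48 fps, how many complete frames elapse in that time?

17809 frames

Frames = 371.04 × 48 = 445248/25 ≈ 17809.9200.
Complete frames: 17809.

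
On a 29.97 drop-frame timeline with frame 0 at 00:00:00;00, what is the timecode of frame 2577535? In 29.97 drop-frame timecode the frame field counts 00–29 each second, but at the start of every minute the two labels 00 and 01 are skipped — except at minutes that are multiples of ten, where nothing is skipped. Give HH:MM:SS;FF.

23:53:23;25

Ten DF minutes hold 17982 frames, so frame 2577535 lies in block 143 (frames 2571426–2589407) with 6109 frames into that block.
The block's first minute is 1800 frames and the rest 1798 each; 6109 frames reaches minute 3, so 143 × 18 + 3 × 2 = 2580 labels have been skipped so far.
Adding those back, label number 2577535 + 2580 = 2580115 at 30 labels/s is 86003 s + 25 f = 23 h 53 min 23 s frame 25, i.e. 23:53:23;25.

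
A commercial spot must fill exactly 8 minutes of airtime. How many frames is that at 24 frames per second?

11520 frames

8 min = 480 s.
Frames = 480 × 24 = 11520.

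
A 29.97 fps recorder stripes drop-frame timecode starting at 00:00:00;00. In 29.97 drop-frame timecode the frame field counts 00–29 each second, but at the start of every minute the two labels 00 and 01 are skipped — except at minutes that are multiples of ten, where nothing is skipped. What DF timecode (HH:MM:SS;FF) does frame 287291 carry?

02:39:45;29

Each 10-minute DF block holds 10 × 60 × 30 − 9 × 2 = 17982 frames. 287291 ÷ 17982 → 15 full blocks, remainder 17561.
Within the partial block the first minute is 1800 frames and each further minute 1798, so 9 further minute boundaries passed. Total skipped labels = 18 × 15 + 2 × 9 = 288.
Non-drop label index = 287291 + 288 = 287579; at 30 labels/s that is 02:39:45:29, i.e. DF 02:39:45;29.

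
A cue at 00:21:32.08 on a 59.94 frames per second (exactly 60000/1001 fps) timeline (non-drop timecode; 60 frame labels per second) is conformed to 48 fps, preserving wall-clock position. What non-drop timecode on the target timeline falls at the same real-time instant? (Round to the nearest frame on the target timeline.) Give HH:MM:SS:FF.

00:21:33:20

Source frame index: (0×3600 + 21×60 + 32) × 60 + 8 = 77528.
Real time: 77528 / (60000/1001) = 9700691/7500 s.
Target frame: (9700691/7500) × (48) = 38802764/625 ≈ 62084.422 → 62084.
At 48 labels/s: frame 62084 → 00:21:33:20.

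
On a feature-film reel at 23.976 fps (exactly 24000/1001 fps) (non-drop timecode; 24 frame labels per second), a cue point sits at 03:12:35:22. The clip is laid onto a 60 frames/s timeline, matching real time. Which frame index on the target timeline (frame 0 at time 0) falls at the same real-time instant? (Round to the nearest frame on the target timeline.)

Source frame index: (3×3600 + 12×60 + 35) × 24 + 22 = 277342.
Real time: 277342 / (24000/1001) = 138809671/12000 s.
Target frame: (138809671/12000) × (60) = 138809671/200 ≈ 694048.355 → 694048.

frame 694048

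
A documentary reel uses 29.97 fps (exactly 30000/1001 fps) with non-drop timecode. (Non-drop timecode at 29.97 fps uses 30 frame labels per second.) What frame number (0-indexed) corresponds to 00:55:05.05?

99155

Total seconds to the label: (0 × 3600 + 55 × 60 + 5) = 3305.
Frame index = 3305 × 30 + 5 = 99155.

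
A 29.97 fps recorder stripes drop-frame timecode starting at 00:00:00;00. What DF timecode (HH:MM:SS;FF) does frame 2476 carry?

Each 10-minute DF block holds 10 × 60 × 30 − 9 × 2 = 17982 frames. 2476 ÷ 17982 → 0 full blocks, remainder 2476.
Within the partial block the first minute is 1800 frames and each further minute 1798, so 1 further minute boundary passed. Total skipped labels = 18 × 0 + 2 × 1 = 2.
Non-drop label index = 2476 + 2 = 2478; at 30 labels/s that is 00:01:22:18, i.e. DF 00:01:22;18.

00:01:22;18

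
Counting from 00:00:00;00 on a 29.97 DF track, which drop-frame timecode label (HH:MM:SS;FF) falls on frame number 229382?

Ten DF minutes hold 17982 frames, so frame 229382 lies in block 12 (frames 215784–233765) with 13598 frames into that block.
The block's first minute is 1800 frames and the rest 1798 each; 13598 frames reaches minute 7, so 12 × 18 + 7 × 2 = 230 labels have been skipped so far.
Adding those back, label number 229382 + 230 = 229612 at 30 labels/s is 7653 s + 22 f = 2 h 7 min 33 s frame 22, i.e. 02:07:33;22.

02:07:33;22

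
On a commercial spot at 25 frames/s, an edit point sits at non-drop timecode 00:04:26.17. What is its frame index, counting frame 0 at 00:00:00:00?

Total seconds to the label: (0 × 3600 + 4 × 60 + 26) = 266.
Frame index = 266 × 25 + 17 = 6667.

6667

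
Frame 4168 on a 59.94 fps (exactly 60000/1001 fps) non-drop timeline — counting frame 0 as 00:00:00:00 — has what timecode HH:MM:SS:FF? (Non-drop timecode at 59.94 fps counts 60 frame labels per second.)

00:01:09:28

4168 ÷ 60 = 69 full seconds, remainder 28 frames.
69 s = 0 h 1 min 9 s.
Timecode: 00:01:09:28.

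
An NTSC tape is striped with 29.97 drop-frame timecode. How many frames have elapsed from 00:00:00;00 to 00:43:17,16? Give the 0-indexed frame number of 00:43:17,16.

Complete 10-minute blocks: 4, each 17982 frames → 71928.
Remaining 3 whole minutes in the current block: 1800 + 2 × 1798 = 5396 frames.
Within the current minute: 17 × 30 + 16 − 2 = 524 (labels ;00/;01 skipped at this minute). Total = 71928 + 5396 + 524 = 77848.

77848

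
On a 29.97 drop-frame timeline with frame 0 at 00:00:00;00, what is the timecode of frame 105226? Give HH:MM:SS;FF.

Each 10-minute DF block holds 10 × 60 × 30 − 9 × 2 = 17982 frames. 105226 ÷ 17982 → 5 full blocks, remainder 15316.
Within the partial block the first minute is 1800 frames and each further minute 1798, so 8 further minute boundaries passed. Total skipped labels = 18 × 5 + 2 × 8 = 106.
Non-drop label index = 105226 + 106 = 105332; at 30 labels/s that is 00:58:31:02, i.e. DF 00:58:31;02.

00:58:31;02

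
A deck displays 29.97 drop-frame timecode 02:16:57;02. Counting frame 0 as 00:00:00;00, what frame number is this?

As if non-drop at 30 labels/s: (2 × 3600 + 16 × 60 + 57) × 30 + 2 = 246512.
Minute boundaries passed: 136; those not divisible by 10: 136 − 13 = 123; dropped labels = 2 × 123 = 246.
Actual frame index = 246512 − 246 = 246266.

246266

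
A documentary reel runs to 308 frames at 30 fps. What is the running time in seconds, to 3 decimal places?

10.267 seconds

Running time = 308 × 1/30 = 154/15 s ≈ 10.267 s.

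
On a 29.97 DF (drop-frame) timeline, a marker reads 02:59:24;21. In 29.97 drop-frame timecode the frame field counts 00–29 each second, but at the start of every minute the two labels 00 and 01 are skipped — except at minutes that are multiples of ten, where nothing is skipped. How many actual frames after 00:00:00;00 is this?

Complete 10-minute blocks: 17, each 17982 frames → 305694.
Remaining 9 whole minutes in the current block: 1800 + 8 × 1798 = 16184 frames.
Within the current minute: 24 × 30 + 21 − 2 = 739 (labels ;00/;01 skipped at this minute). Total = 305694 + 16184 + 739 = 322617.

322617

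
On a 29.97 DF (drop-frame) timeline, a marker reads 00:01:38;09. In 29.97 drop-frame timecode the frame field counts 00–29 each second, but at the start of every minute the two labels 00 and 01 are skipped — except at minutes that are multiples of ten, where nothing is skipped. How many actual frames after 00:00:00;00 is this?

2947

Complete 10-minute blocks: 0, each 17982 frames → 0.
Remaining 1 whole minute in the current block: 1800 + 0 × 1798 = 1800 frames.
Within the current minute: 38 × 30 + 9 − 2 = 1147 (labels ;00/;01 skipped at this minute). Total = 0 + 1800 + 1147 = 2947.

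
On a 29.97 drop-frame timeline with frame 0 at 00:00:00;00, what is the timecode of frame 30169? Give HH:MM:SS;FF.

00:16:46;19

Ten DF minutes hold 17982 frames, so frame 30169 lies in block 1 (frames 17982–35963) with 12187 frames into that block.
The block's first minute is 1800 frames and the rest 1798 each; 12187 frames reaches minute 6, so 1 × 18 + 6 × 2 = 30 labels have been skipped so far.
Adding those back, label number 30169 + 30 = 30199 at 30 labels/s is 1006 s + 19 f = 0 h 16 min 46 s frame 19, i.e. 00:16:46;19.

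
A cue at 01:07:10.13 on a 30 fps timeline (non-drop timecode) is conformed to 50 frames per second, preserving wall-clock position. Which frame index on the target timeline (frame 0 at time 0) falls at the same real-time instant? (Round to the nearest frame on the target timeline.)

Source frame index: (1×3600 + 7×60 + 10) × 30 + 13 = 120913.
Real time: 120913 / (30) = 120913/30 s.
Target frame: (120913/30) × (50) = 604565/3 ≈ 201521.667 → 201522.

frame 201522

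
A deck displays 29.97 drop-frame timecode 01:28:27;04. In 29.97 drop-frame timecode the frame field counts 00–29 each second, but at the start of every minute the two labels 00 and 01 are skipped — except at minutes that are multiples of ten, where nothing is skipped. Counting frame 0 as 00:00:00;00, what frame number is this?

159054

As if non-drop at 30 labels/s: (1 × 3600 + 28 × 60 + 27) × 30 + 4 = 159214.
Minute boundaries passed: 88; those not divisible by 10: 88 − 8 = 80; dropped labels = 2 × 80 = 160.
Actual frame index = 159214 − 160 = 159054.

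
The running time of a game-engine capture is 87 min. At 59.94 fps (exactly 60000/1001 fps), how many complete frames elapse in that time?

87 min = 5220 s.
Frames = 5220 × 60000/1001 = 313200000/1001 ≈ 312887.1129.
Complete frames: 312887.

312887 frames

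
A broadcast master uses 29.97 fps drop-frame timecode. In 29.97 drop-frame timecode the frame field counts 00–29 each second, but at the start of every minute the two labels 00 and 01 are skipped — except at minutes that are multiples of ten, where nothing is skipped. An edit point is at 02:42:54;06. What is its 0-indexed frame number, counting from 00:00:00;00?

Complete 10-minute blocks: 16, each 17982 frames → 287712.
Remaining 2 whole minutes in the current block: 1800 + 1 × 1798 = 3598 frames.
Within the current minute: 54 × 30 + 6 − 2 = 1624 (labels ;00/;01 skipped at this minute). Total = 287712 + 3598 + 1624 = 292934.

292934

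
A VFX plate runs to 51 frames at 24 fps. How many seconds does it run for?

Running time = 51 / (24) = 2.125 s.

2.125 seconds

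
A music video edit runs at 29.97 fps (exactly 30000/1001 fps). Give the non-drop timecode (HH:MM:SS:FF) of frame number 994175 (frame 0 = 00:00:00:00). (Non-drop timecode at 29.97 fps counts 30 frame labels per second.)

09:12:19:05

994175 ÷ 30 = 33139 full seconds, remainder 5 frames.
33139 s = 9 h 12 min 19 s.
Timecode: 09:12:19:05.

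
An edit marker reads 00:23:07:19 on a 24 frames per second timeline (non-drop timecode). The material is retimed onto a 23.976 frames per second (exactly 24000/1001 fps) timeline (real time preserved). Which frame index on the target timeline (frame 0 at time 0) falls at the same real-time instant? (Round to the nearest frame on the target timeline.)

frame 33274

Source frame index: (0×3600 + 23×60 + 7) × 24 + 19 = 33307.
Real time: 33307 / (24) = 33307/24 s.
Target frame: (33307/24) × (24000/1001) = 33307000/1001 ≈ 33273.726 → 33274.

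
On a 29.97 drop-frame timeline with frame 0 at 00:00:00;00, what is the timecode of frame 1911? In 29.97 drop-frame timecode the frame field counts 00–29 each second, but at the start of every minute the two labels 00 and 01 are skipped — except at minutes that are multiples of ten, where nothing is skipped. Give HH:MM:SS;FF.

00:01:03;23

Each 10-minute DF block holds 10 × 60 × 30 − 9 × 2 = 17982 frames. 1911 ÷ 17982 → 0 full blocks, remainder 1911.
Within the partial block the first minute is 1800 frames and each further minute 1798, so 1 further minute boundary passed. Total skipped labels = 18 × 0 + 2 × 1 = 2.
Non-drop label index = 1911 + 2 = 1913; at 30 labels/s that is 00:01:03:23, i.e. DF 00:01:03;23.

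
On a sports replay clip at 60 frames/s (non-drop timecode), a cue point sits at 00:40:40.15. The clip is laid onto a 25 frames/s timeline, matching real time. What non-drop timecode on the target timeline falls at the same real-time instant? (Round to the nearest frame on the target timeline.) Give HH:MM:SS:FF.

00:40:40:06

Source frame index: (0×3600 + 40×60 + 40) × 60 + 15 = 146415.
Real time: 146415 / (60) = 9761/4 s.
Target frame: (9761/4) × (25) = 244025/4 ≈ 61006.250 → 61006.
At 25 labels/s: frame 61006 → 00:40:40:06.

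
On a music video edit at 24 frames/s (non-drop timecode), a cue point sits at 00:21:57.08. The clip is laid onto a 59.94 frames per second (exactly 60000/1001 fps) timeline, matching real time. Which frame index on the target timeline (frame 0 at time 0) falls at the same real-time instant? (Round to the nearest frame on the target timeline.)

frame 78961

Source frame index: (0×3600 + 21×60 + 57) × 24 + 8 = 31616.
Real time: 31616 / (24) = 3952/3 s.
Target frame: (3952/3) × (60000/1001) = 6080000/77 ≈ 78961.039 → 78961.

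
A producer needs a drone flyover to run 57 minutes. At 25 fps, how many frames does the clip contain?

85500 frames

57 min = 3420 s.
Frames = 3420 × 25 = 85500.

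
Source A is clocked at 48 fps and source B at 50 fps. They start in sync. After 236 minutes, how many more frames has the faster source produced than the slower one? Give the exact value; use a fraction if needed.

236 min = 14160 s.
A emits 48 × 14160 = 679680 frames; B emits 50 × 14160 = 708000.
Difference = 28320 frames; B is ahead of A.

28320 frames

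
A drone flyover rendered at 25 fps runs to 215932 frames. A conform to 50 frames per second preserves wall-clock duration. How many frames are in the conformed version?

Target frames = source frames × (target rate / source rate) = 215932 × (50)/(25) = 215932 × 2 = 431864.

431864 frames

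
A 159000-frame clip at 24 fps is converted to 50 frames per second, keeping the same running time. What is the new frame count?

331250 frames

Target frames = source frames × (target rate / source rate) = 159000 × (50)/(24) = 159000 × 25/12 = 331250.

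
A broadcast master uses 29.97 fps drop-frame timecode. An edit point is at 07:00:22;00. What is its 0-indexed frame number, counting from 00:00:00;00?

Complete 10-minute blocks: 42, each 17982 frames → 755244.
Remaining 0 whole minutes in the current block: 0 frames.
Within the current minute: 22 × 30 + 0 = 660. Total = 755244 + 0 + 660 = 755904.

755904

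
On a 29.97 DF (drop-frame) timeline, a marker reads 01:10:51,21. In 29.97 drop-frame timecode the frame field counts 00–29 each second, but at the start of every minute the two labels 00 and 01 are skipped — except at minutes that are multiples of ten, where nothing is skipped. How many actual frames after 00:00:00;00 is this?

Complete 10-minute blocks: 7, each 17982 frames → 125874.
Remaining 0 whole minutes in the current block: 0 frames.
Within the current minute: 51 × 30 + 21 = 1551. Total = 125874 + 0 + 1551 = 127425.

127425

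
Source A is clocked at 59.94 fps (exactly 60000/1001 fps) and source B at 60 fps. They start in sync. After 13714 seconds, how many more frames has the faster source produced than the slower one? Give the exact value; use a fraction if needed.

822840/1001 frames

A emits 60000/1001 × 13714 = 822840000/1001 frames; B emits 60 × 13714 = 822840.
Difference = 822840/1001 frames (≈ 822.0180); B is ahead of A.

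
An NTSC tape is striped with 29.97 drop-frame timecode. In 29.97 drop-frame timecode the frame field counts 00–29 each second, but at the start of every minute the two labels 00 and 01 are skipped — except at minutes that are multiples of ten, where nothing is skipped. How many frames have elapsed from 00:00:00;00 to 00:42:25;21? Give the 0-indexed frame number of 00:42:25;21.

76295

Complete 10-minute blocks: 4, each 17982 frames → 71928.
Remaining 2 whole minutes in the current block: 1800 + 1 × 1798 = 3598 frames.
Within the current minute: 25 × 30 + 21 − 2 = 769 (labels ;00/;01 skipped at this minute). Total = 71928 + 3598 + 769 = 76295.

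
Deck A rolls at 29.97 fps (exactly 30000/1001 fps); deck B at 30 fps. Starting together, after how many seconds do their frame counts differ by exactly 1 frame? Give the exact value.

1001/30 seconds

The gap grows by |30 − 30000/1001| = 30/1001 frames per second.
Time for a 1-frame gap: 1 ÷ (30/1001) = 1001/30 s.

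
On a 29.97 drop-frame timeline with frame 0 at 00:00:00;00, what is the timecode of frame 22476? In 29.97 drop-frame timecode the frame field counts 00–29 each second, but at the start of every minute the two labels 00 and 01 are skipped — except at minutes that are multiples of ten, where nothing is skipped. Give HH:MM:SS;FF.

Each 10-minute DF block holds 10 × 60 × 30 − 9 × 2 = 17982 frames. 22476 ÷ 17982 → 1 full block, remainder 4494.
Within the partial block the first minute is 1800 frames and each further minute 1798, so 2 further minute boundaries passed. Total skipped labels = 18 × 1 + 2 × 2 = 22.
Non-drop label index = 22476 + 22 = 22498; at 30 labels/s that is 00:12:29:28, i.e. DF 00:12:29;28.

00:12:29;28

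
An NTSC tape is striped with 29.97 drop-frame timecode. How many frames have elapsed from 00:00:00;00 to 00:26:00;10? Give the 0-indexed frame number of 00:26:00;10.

46762

As if non-drop at 30 labels/s: (0 × 3600 + 26 × 60 + 0) × 30 + 10 = 46810.
Minute boundaries passed: 26; those not divisible by 10: 26 − 2 = 24; dropped labels = 2 × 24 = 48.
Actual frame index = 46810 − 48 = 46762.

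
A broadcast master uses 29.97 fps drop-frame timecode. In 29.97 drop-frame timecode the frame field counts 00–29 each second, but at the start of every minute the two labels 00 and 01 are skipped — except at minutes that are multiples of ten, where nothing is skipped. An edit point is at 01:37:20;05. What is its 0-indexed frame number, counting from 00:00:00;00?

As if non-drop at 30 labels/s: (1 × 3600 + 37 × 60 + 20) × 30 + 5 = 175205.
Minute boundaries passed: 97; those not divisible by 10: 97 − 9 = 88; dropped labels = 2 × 88 = 176.
Actual frame index = 175205 − 176 = 175029.

175029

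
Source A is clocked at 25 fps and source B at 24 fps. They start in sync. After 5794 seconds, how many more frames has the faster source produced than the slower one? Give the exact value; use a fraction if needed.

A emits 25 × 5794 = 144850 frames; B emits 24 × 5794 = 139056.
Difference = 5794 frames; B is behind A.

5794 frames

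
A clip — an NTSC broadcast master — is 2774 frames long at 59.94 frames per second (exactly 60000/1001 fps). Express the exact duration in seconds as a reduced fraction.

Running time = 2774 ÷ (60000/1001) = 2774 × 1001/60000 = 1388387/30000 s.

1388387/30000 seconds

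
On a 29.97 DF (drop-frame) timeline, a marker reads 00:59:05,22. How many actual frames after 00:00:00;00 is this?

106264

As if non-drop at 30 labels/s: (0 × 3600 + 59 × 60 + 5) × 30 + 22 = 106372.
Minute boundaries passed: 59; those not divisible by 10: 59 − 5 = 54; dropped labels = 2 × 54 = 108.
Actual frame index = 106372 − 108 = 106264.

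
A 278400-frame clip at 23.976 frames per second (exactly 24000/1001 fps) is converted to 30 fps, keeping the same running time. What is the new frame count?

348348 frames

Target frames = source frames × (target rate / source rate) = 278400 × (30)/(24000/1001) = 278400 × 1001/800 = 348348.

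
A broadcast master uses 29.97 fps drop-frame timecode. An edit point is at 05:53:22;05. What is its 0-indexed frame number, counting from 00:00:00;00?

Complete 10-minute blocks: 35, each 17982 frames → 629370.
Remaining 3 whole minutes in the current block: 1800 + 2 × 1798 = 5396 frames.
Within the current minute: 22 × 30 + 5 − 2 = 663 (labels ;00/;01 skipped at this minute). Total = 629370 + 5396 + 663 = 635429.

635429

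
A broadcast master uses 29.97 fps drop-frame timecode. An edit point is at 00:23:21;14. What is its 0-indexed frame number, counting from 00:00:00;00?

42002

As if non-drop at 30 labels/s: (0 × 3600 + 23 × 60 + 21) × 30 + 14 = 42044.
Minute boundaries passed: 23; those not divisible by 10: 23 − 2 = 21; dropped labels = 2 × 21 = 42.
Actual frame index = 42044 − 42 = 42002.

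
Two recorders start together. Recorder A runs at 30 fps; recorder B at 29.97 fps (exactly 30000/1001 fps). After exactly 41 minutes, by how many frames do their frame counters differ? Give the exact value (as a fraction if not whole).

41 min = 2460 s.
A emits 30 × 2460 = 73800 frames; B emits 30000/1001 × 2460 = 73800000/1001.
Difference = 73800/1001 frames (≈ 73.7263); B is behind A.

73800/1001 frames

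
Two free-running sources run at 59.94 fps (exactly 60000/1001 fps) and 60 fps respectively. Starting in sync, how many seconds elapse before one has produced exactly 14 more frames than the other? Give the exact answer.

The gap grows by |60 − 60000/1001| = 60/1001 frames per second.
Time for a 14-frame gap: 14 ÷ (60/1001) = 7007/30 s.

7007/30 seconds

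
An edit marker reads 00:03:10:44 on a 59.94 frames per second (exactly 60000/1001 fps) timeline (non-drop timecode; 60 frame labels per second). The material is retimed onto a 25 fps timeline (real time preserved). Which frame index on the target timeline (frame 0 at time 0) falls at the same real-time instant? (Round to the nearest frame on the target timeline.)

Source frame index: (0×3600 + 3×60 + 10) × 60 + 44 = 11444.
Real time: 11444 / (60000/1001) = 2863861/15000 s.
Target frame: (2863861/15000) × (25) = 2863861/600 ≈ 4773.102 → 4773.

frame 4773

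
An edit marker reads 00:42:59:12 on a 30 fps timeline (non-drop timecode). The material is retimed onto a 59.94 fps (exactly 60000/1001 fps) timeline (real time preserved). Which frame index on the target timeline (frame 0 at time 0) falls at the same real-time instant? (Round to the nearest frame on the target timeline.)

Source frame index: (0×3600 + 42×60 + 59) × 30 + 12 = 77382.
Real time: 77382 / (30) = 12897/5 s.
Target frame: (12897/5) × (60000/1001) = 154764000/1001 ≈ 154609.391 → 154609.

frame 154609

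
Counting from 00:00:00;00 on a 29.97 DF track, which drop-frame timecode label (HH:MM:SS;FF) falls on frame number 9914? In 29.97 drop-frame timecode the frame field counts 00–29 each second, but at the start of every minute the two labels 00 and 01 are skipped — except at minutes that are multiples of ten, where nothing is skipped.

00:05:30;24

Each 10-minute DF block holds 10 × 60 × 30 − 9 × 2 = 17982 frames. 9914 ÷ 17982 → 0 full blocks, remainder 9914.
Within the partial block the first minute is 1800 frames and each further minute 1798, so 5 further minute boundaries passed. Total skipped labels = 18 × 0 + 2 × 5 = 10.
Non-drop label index = 9914 + 10 = 9924; at 30 labels/s that is 00:05:30:24, i.e. DF 00:05:30;24.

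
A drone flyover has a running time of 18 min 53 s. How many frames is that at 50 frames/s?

56650 frames

18 min 53 s = 1133 s.
Frames = 1133 × 50 = 56650.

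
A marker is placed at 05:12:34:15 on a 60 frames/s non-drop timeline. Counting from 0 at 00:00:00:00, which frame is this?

Total seconds to the label: (5 × 3600 + 12 × 60 + 34) = 18754.
Frame index = 18754 × 60 + 15 = 1125255.

frame 1125255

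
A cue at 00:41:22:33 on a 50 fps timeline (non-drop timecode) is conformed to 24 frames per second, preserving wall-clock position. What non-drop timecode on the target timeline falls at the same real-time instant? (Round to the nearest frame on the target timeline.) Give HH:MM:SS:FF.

Source frame index: (0×3600 + 41×60 + 22) × 50 + 33 = 124133.
Real time: 124133 / (50) = 124133/50 s.
Target frame: (124133/50) × (24) = 1489596/25 ≈ 59583.840 → 59584.
At 24 labels/s: frame 59584 → 00:41:22:16.

00:41:22:16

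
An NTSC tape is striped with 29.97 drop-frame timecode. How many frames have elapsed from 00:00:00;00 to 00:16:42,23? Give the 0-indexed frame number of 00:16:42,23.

30053

Complete 10-minute blocks: 1, each 17982 frames → 17982.
Remaining 6 whole minutes in the current block: 1800 + 5 × 1798 = 10790 frames.
Within the current minute: 42 × 30 + 23 − 2 = 1281 (labels ;00/;01 skipped at this minute). Total = 17982 + 10790 + 1281 = 30053.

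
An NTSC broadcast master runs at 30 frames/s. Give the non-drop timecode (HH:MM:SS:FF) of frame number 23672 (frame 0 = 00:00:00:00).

00:13:09:02

23672 ÷ 30 = 789 full seconds, remainder 2 frames.
789 s = 0 h 13 min 9 s.
Timecode: 00:13:09:02.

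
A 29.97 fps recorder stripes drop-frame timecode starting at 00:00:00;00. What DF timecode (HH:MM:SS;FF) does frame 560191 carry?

Each 10-minute DF block holds 10 × 60 × 30 − 9 × 2 = 17982 frames. 560191 ÷ 17982 → 31 full blocks, remainder 2749.
Within the partial block the first minute is 1800 frames and each further minute 1798, so 1 further minute boundary passed. Total skipped labels = 18 × 31 + 2 × 1 = 560.
Non-drop label index = 560191 + 560 = 560751; at 30 labels/s that is 05:11:31:21, i.e. DF 05:11:31;21.

05:11:31;21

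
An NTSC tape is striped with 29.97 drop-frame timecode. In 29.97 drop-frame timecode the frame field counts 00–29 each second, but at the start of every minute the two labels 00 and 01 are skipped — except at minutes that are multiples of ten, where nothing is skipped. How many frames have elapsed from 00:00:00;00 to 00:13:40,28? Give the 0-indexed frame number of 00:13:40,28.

24604

As if non-drop at 30 labels/s: (0 × 3600 + 13 × 60 + 40) × 30 + 28 = 24628.
Minute boundaries passed: 13; those not divisible by 10: 13 − 1 = 12; dropped labels = 2 × 12 = 24.
Actual frame index = 24628 − 24 = 24604.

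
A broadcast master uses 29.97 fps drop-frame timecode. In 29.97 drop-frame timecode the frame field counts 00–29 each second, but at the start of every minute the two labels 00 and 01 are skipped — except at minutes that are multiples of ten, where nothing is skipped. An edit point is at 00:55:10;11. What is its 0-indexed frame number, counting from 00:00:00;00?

99211

As if non-drop at 30 labels/s: (0 × 3600 + 55 × 60 + 10) × 30 + 11 = 99311.
Minute boundaries passed: 55; those not divisible by 10: 55 − 5 = 50; dropped labels = 2 × 50 = 100.
Actual frame index = 99311 − 100 = 99211.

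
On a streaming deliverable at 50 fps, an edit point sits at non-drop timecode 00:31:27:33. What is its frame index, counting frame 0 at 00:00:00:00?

Total seconds to the label: (0 × 3600 + 31 × 60 + 27) = 1887.
Frame index = 1887 × 50 + 33 = 94383.

frame 94383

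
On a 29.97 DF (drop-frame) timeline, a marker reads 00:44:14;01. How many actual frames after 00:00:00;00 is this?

79541

As if non-drop at 30 labels/s: (0 × 3600 + 44 × 60 + 14) × 30 + 1 = 79621.
Minute boundaries passed: 44; those not divisible by 10: 44 − 4 = 40; dropped labels = 2 × 40 = 80.
Actual frame index = 79621 − 80 = 79541.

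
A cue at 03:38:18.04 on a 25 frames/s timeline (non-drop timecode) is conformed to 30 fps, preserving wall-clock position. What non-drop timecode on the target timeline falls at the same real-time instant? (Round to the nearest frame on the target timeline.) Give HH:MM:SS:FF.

03:38:18:05

Source frame index: (3×3600 + 38×60 + 18) × 25 + 4 = 327454.
Real time: 327454 / (25) = 327454/25 s.
Target frame: (327454/25) × (30) = 1964724/5 ≈ 392944.800 → 392945.
At 30 labels/s: frame 392945 → 03:38:18:05.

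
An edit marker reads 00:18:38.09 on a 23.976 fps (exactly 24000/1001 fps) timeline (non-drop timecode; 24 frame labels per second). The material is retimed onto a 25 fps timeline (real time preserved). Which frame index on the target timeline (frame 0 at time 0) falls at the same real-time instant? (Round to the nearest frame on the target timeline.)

Source frame index: (0×3600 + 18×60 + 38) × 24 + 9 = 26841.
Real time: 26841 / (24000/1001) = 8955947/8000 s.
Target frame: (8955947/8000) × (25) = 8955947/320 ≈ 27987.334 → 27987.

frame 27987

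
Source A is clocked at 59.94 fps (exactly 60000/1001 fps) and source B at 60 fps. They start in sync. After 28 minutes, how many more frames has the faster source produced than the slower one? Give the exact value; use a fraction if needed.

14400/143 frames

28 min = 1680 s.
A emits 60000/1001 × 1680 = 14400000/143 frames; B emits 60 × 1680 = 100800.
Difference = 14400/143 frames (≈ 100.6993); B is ahead of A.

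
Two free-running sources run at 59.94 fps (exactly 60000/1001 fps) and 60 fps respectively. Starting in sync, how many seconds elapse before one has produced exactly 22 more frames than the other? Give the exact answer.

11011/30 seconds

The gap grows by |60 − 60000/1001| = 60/1001 frames per second.
Time for a 22-frame gap: 22 ÷ (60/1001) = 11011/30 s.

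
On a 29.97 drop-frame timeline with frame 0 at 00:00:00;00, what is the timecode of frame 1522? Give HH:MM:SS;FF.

00:00:50;22

Ten DF minutes hold 17982 frames, so frame 1522 lies in block 0 (frames 0–17981) with 1522 frames into that block.
The block's first minute is 1800 frames and the rest 1798 each; 1522 frames reaches minute 0, so 0 × 18 + 0 × 2 = 0 labels have been skipped so far.
Adding those back, label number 1522 + 0 = 1522 at 30 labels/s is 50 s + 22 f = 0 h 0 min 50 s frame 22, i.e. 00:00:50;22.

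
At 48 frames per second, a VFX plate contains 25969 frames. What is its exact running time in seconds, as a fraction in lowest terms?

25969/48 seconds

Running time = 25969 ÷ (48) = 25969 × 1/48 = 25969/48 s.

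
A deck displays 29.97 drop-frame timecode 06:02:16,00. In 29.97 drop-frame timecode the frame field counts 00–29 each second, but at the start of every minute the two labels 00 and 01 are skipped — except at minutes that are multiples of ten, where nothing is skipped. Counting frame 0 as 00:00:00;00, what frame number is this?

651428

Complete 10-minute blocks: 36, each 17982 frames → 647352.
Remaining 2 whole minutes in the current block: 1800 + 1 × 1798 = 3598 frames.
Within the current minute: 16 × 30 + 0 − 2 = 478 (labels ;00/;01 skipped at this minute). Total = 647352 + 3598 + 478 = 651428.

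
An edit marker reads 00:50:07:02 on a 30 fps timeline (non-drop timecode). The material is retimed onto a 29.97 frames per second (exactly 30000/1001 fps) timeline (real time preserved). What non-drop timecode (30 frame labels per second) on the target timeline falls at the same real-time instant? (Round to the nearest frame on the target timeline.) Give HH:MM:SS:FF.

Source frame index: (0×3600 + 50×60 + 7) × 30 + 2 = 90212.
Real time: 90212 / (30) = 45106/15 s.
Target frame: (45106/15) × (30000/1001) = 90212000/1001 ≈ 90121.878 → 90122.
At 30 labels/s: frame 90122 → 00:50:04:02.

00:50:04:02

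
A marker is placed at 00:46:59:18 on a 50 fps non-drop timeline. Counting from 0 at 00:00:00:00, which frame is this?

Total seconds to the label: (0 × 3600 + 46 × 60 + 59) = 2819.
Frame index = 2819 × 50 + 18 = 140968.

140968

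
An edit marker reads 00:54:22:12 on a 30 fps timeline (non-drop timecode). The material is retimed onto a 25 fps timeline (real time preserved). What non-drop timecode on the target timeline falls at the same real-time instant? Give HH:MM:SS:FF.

00:54:22:10

Source frame index: (0×3600 + 54×60 + 22) × 30 + 12 = 97872.
Real time: 97872 / (30) = 16312/5 s.
Target frame: (16312/5) × (25) = 81560.
At 25 labels/s: frame 81560 → 00:54:22:10.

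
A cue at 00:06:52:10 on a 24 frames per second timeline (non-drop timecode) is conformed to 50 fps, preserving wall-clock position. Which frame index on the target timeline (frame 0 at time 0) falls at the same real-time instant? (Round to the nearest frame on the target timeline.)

frame 20621

Source frame index: (0×3600 + 6×60 + 52) × 24 + 10 = 9898.
Real time: 9898 / (24) = 4949/12 s.
Target frame: (4949/12) × (50) = 123725/6 ≈ 20620.833 → 20621.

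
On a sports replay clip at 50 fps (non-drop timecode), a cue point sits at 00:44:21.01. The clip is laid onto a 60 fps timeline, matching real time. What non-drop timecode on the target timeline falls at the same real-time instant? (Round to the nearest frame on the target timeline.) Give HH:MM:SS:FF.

Source frame index: (0×3600 + 44×60 + 21) × 50 + 1 = 133051.
Real time: 133051 / (50) = 133051/50 s.
Target frame: (133051/50) × (60) = 798306/5 ≈ 159661.200 → 159661.
At 60 labels/s: frame 159661 → 00:44:21:01.

00:44:21:01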